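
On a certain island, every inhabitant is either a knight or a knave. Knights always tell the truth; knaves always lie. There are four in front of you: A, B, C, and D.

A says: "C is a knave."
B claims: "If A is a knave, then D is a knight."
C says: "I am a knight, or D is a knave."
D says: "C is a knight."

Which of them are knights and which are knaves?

A: knave, B: knight, C: knight, D: knight

Consider A. Suppose A is a knight.
Then no assignment of the remaining roles makes every statement match its speaker's type — contradiction.
So A is a knave.
Consider B. Suppose B is a knave.
Then no assignment of the remaining roles makes every statement match its speaker's type — contradiction.
So B is a knight.
Consider C. Suppose C is a knave.
Then A's statement comes out true, contradicting A being a knave.
So C is a knight.
With that fixed, D's statement is true, so D is a knight.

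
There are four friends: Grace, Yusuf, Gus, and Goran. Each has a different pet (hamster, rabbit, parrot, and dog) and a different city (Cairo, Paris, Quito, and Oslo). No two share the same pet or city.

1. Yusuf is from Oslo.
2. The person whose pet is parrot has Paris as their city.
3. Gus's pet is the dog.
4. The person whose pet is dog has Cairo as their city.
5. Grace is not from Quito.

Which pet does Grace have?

parrot

With clues 1–3, dog is impossible for Grace's pet.
With clues 1–5, hamster and rabbit are impossible for Grace's pet.
That leaves parrot.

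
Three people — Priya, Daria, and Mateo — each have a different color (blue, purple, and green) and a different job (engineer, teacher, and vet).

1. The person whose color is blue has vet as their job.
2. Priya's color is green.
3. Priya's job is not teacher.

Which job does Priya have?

engineer

With clues 1–2, vet is impossible for Priya's job.
With clues 1–3, teacher is impossible for Priya's job.
That leaves engineer.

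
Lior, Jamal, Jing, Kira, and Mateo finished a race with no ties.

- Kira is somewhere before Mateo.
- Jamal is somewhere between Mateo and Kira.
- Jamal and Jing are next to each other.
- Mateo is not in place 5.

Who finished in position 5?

With clue 1, Kira is ruled out for place 5.
With clues 1–2, Jamal is ruled out for place 5.
With clues 1–3, Jing is ruled out for place 5.
With clues 1–4, Mateo is ruled out for place 5.
So place 5 is Lior.

Lior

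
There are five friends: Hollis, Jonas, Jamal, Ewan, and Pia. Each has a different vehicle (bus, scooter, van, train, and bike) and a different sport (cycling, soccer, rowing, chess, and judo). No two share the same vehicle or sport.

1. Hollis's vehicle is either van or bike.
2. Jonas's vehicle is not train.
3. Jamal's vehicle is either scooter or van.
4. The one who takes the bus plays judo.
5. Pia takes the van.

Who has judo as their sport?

With clues 1–4, Hollis and Jamal are impossible for the one with sport judo.
With clues 1–5, Ewan and Pia are impossible for the one with sport judo.
That leaves Jonas.

Jonas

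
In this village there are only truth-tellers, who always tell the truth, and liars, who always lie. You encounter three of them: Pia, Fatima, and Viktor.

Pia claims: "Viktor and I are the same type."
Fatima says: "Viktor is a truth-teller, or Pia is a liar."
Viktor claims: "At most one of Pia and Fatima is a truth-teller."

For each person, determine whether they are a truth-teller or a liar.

Consider Pia. Suppose Pia is a truth-teller.
Then no assignment of the remaining roles makes every statement match its speaker's type — contradiction.
So Pia is a liar.
With that fixed, Fatima's statement is true, so Fatima is a truth-teller.
With that fixed, Viktor's statement is true, so Viktor is a truth-teller.

Pia: liar, Fatima: truth-teller, Viktor: truth-teller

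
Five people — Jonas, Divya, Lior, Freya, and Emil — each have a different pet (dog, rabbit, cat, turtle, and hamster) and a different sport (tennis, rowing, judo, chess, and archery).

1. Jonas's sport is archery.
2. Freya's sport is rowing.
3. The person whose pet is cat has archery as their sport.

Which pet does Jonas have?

cat

With clues 1–3, dog, hamster, rabbit, and turtle are impossible for Jonas's pet.
That leaves cat.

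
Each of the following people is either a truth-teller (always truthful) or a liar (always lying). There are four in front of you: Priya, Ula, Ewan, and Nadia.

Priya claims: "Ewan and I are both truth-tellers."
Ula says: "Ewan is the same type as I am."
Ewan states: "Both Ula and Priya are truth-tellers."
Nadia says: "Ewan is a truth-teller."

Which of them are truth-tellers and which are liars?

Priya: truth-teller, Ula: truth-teller, Ewan: truth-teller, Nadia: truth-teller

Consider Priya. Suppose Priya is a liar.
Then no assignment of the remaining roles makes every statement match its speaker's type — contradiction.
So Priya is a truth-teller.
Consider Ula. Suppose Ula is a liar.
Then no assignment of the remaining roles makes every statement match its speaker's type — contradiction.
So Ula is a truth-teller.
With that fixed, Ewan's statement is true, so Ewan is a truth-teller.
With that fixed, Nadia's statement is true, so Nadia is a truth-teller.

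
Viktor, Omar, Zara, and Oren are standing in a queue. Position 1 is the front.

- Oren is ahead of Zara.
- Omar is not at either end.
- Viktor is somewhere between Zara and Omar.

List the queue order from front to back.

Oren, Omar, Viktor, Zara

From clue 1: Zara is in {2,3,4}.
From clues 1–2: Omar is in {2,3}.
From clues 1–3: Oren → position 1, Omar → position 2, Viktor → position 3, Zara → position 4.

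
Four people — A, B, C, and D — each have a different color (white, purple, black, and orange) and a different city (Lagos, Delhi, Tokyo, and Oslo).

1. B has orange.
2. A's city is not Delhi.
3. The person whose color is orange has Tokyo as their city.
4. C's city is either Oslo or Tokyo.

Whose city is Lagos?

A

With clues 1–3, B is impossible for the one with city Lagos.
With clues 1–4, C and D are impossible for the one with city Lagos.
That leaves A.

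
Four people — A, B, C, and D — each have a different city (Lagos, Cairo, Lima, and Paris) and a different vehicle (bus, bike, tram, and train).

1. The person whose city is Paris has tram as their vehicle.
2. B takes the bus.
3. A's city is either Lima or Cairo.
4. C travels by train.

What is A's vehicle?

With clues 1–2, bus is impossible for A's vehicle.
With clues 1–3, tram is impossible for A's vehicle.
With clues 1–4, train is impossible for A's vehicle.
That leaves bike.

bike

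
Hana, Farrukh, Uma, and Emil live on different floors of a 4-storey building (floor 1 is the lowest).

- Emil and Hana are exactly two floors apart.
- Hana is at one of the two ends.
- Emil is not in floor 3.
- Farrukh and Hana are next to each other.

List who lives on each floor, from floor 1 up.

From clues 1–2: Hana is in {1,4}.
From clues 1–3: Emil → floor 2, Hana → floor 4.
From clues 1–4: Uma → floor 1, Farrukh → floor 3.

Uma, Emil, Farrukh, Hana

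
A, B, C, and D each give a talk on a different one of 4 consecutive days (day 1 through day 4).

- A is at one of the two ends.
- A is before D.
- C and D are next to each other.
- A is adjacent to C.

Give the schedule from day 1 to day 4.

From clue 1: A is in {1,4}.
From clues 1–2: A → day 1.
From clues 1–3: B is in {2,4}.
From clues 1–4: C → day 2, D → day 3, B → day 4.

A, C, D, B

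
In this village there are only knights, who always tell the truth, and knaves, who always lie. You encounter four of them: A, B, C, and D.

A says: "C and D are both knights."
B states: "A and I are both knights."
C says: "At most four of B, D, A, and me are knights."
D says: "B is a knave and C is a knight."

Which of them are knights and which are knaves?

Regardless of anyone's role, C's statement is true, so C is a knight.
Consider A. Suppose A is a knave.
Then no assignment of the remaining roles makes every statement match its speaker's type — contradiction.
So A is a knight.
Consider B. Suppose B is a knight.
Then no assignment of the remaining roles makes every statement match its speaker's type — contradiction.
So B is a knave.
With that fixed, D's statement is true, so D is a knight.

A: knight, B: knave, C: knight, D: knight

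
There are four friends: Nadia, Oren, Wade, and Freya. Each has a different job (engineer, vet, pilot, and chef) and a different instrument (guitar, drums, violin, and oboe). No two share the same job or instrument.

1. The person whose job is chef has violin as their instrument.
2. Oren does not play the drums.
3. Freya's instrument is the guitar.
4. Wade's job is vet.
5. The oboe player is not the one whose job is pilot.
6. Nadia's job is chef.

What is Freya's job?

With clues 1–3, chef is impossible for Freya's job.
With clues 1–4, vet is impossible for Freya's job.
With clues 1–6, engineer is impossible for Freya's job.
That leaves pilot.

pilot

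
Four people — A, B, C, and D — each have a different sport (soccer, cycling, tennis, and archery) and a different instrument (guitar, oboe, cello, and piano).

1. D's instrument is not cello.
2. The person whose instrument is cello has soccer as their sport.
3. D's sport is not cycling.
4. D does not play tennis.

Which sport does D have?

archery

With clues 1–2, soccer is impossible for D's sport.
With clues 1–3, cycling is impossible for D's sport.
With clues 1–4, tennis is impossible for D's sport.
That leaves archery.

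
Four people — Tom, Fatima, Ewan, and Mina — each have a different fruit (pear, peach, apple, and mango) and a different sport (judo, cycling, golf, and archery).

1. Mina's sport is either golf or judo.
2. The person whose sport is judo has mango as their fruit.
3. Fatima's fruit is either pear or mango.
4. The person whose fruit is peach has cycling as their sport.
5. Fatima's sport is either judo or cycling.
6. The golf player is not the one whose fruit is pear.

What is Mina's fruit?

apple

With clues 1–4, peach is impossible for Mina's fruit.
With clues 1–5, mango is impossible for Mina's fruit.
With clues 1–6, pear is impossible for Mina's fruit.
That leaves apple.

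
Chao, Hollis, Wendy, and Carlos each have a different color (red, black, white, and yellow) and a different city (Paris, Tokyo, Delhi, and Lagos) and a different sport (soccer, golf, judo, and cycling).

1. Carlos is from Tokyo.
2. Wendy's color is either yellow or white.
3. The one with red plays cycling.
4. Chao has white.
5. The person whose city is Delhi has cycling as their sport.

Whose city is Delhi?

Hollis

Clue 1 rules out Carlos for the one with city Delhi.
With clues 1–5, Chao and Wendy are impossible for the one with city Delhi.
That leaves Hollis.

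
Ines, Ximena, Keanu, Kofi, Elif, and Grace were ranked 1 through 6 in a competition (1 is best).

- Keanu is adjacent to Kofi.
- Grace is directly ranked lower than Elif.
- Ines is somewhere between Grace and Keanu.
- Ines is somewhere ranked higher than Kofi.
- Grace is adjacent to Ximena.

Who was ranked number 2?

Grace

With clues 1–3, Ines and Ximena are ruled out for rank 2.
With clues 1–4, Keanu and Kofi are ruled out for rank 2.
With clues 1–5, Elif is ruled out for rank 2.
So rank 2 is Grace.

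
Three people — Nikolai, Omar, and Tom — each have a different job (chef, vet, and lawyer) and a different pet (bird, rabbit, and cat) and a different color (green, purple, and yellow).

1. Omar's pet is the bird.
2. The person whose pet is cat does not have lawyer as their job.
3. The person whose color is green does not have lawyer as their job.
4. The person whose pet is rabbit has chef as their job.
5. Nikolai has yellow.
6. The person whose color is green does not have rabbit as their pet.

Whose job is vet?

With clues 1–4, Omar is impossible for the one with job vet.
With clues 1–6, Nikolai is impossible for the one with job vet.
That leaves Tom.

Tom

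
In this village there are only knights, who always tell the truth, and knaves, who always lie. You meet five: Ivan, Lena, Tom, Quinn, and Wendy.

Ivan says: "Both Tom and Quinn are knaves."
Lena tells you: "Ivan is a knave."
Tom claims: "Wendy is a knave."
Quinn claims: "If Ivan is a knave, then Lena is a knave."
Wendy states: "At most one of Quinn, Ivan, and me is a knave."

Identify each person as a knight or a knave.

Ivan: knave, Lena: knight, Tom: knight, Quinn: knave, Wendy: knave

Consider Ivan. Suppose Ivan is a knight.
Then no assignment of the remaining roles makes every statement match its speaker's type — contradiction.
So Ivan is a knave.
With that fixed, Lena's statement is true, so Lena is a knight.
With that fixed, Quinn's statement is false, so Quinn is a knave.
With that fixed, Wendy's statement is false, so Wendy is a knave.
With that fixed, Tom's statement is true, so Tom is a knight.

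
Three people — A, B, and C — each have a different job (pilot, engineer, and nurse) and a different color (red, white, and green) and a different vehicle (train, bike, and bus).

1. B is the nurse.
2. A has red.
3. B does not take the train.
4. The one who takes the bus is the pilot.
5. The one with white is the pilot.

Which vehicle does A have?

With clues 1–4, bike is impossible for A's vehicle.
With clues 1–5, bus is impossible for A's vehicle.
That leaves train.

train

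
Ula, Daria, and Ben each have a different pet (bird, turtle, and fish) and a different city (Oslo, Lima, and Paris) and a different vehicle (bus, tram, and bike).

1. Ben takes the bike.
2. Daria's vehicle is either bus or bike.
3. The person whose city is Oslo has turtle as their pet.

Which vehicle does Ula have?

Clue 1 rules out bike for Ula's vehicle.
With clues 1–2, bus is impossible for Ula's vehicle.
That leaves tram.

tram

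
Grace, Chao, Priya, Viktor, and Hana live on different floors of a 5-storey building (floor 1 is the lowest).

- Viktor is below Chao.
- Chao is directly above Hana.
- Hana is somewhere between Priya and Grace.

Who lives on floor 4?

With clues 1–2, Viktor is ruled out for floor 4.
With clues 1–3, Grace, Hana, and Priya are ruled out for floor 4.
So floor 4 is Chao.

Chao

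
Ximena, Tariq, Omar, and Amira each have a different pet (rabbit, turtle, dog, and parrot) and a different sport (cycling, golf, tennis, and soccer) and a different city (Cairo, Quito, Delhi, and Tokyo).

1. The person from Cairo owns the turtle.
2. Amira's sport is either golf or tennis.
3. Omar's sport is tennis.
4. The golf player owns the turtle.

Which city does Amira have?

With clues 1–4, Delhi, Quito, and Tokyo are impossible for Amira's city.
That leaves Cairo.

Cairo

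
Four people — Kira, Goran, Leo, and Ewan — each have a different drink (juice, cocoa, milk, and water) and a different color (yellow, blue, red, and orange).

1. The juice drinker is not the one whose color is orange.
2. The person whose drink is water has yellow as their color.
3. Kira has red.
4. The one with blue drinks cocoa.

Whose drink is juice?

With clues 1–4, Ewan, Goran, and Leo are impossible for the one with drink juice.
That leaves Kira.

Kira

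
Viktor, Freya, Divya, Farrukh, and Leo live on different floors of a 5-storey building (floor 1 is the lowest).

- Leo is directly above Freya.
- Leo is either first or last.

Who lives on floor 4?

With clues 1–2, Divya, Farrukh, Leo, and Viktor are ruled out for floor 4.
So floor 4 is Freya.

Freya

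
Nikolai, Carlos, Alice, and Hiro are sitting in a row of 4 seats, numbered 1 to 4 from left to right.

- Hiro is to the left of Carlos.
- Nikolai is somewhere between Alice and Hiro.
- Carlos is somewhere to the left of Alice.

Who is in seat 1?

Hiro

With clue 1, Carlos is ruled out for seat 1.
With clues 1–2, Nikolai is ruled out for seat 1.
With clues 1–3, Alice is ruled out for seat 1.
So seat 1 is Hiro.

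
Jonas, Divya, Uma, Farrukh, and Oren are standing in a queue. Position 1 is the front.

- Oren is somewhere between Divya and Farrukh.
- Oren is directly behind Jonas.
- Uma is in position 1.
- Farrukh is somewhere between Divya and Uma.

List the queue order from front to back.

From clue 1: Oren is in {2,3,4}.
From clues 1–2: Jonas is in {2,3}.
From clues 1–3: Uma → position 1, Jonas → position 3, Oren → position 4.
From clues 1–4: Farrukh → position 2, Divya → position 5.

Uma, Farrukh, Jonas, Oren, Divya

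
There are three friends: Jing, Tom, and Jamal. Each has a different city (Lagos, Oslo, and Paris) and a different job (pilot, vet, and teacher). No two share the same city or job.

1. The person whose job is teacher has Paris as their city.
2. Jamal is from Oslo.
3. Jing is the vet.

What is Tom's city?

With clues 1–2, Oslo is impossible for Tom's city.
With clues 1–3, Lagos is impossible for Tom's city.
That leaves Paris.

Paris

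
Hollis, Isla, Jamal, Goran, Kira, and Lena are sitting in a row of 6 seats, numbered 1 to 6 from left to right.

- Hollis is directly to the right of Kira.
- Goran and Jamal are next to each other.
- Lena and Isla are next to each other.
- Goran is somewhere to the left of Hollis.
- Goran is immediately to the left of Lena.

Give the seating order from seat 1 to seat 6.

Jamal, Goran, Lena, Isla, Kira, Hollis

From clue 1: Hollis is in {2,3,4,5,6}.
From clues 1–3: Hollis is in {2,4,6}.
From clues 1–4: Hollis is in {4,6}.
From clues 1–5: Jamal → seat 1, Goran → seat 2, Lena → seat 3, Isla → seat 4, Kira → seat 5, Hollis → seat 6.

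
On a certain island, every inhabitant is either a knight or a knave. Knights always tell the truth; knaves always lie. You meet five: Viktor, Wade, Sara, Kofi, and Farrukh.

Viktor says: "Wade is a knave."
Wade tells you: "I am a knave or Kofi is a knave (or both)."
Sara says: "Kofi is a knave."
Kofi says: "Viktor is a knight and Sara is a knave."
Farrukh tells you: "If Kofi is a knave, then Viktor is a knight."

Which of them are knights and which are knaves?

Viktor: knave, Wade: knight, Sara: knight, Kofi: knave, Farrukh: knave

Consider Viktor. Suppose Viktor is a knight.
Then no assignment of the remaining roles makes every statement match its speaker's type — contradiction.
So Viktor is a knave.
With that fixed, Kofi's statement is false, so Kofi is a knave.
With that fixed, Farrukh's statement is false, so Farrukh is a knave.
With that fixed, Wade's statement is true, so Wade is a knight.
With that fixed, Sara's statement is true, so Sara is a knight.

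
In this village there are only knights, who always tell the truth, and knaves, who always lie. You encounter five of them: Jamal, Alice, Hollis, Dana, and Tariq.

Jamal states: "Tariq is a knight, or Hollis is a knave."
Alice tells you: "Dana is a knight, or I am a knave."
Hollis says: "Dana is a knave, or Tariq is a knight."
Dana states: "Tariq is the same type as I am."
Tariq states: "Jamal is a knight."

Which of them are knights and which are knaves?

Jamal: knight, Alice: knight, Hollis: knight, Dana: knight, Tariq: knight

Consider Jamal. Suppose Jamal is a knave.
Then no assignment of the remaining roles makes every statement match its speaker's type — contradiction.
So Jamal is a knight.
With that fixed, Tariq's statement is true, so Tariq is a knight.
With that fixed, Hollis's statement is true, so Hollis is a knight.
Consider Alice. Suppose Alice is a knave.
Then Alice's own statement would have to be false, but it can't be — contradiction.
So Alice is a knight.
Consider Dana. Suppose Dana is a knave.
Then Alice's statement comes out false, contradicting Alice being a knight.
So Dana is a knight.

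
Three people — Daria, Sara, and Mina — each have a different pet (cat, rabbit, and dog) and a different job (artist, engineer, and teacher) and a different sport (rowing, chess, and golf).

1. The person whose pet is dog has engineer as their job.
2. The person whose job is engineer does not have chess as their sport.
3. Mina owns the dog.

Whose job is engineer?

With clues 1–3, Daria and Sara are impossible for the one with job engineer.
That leaves Mina.

Mina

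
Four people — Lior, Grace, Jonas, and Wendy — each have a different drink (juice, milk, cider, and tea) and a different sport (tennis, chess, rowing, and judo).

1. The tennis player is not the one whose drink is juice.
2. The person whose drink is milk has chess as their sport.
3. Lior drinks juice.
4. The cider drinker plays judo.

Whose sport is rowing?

With clues 1–4, Grace, Jonas, and Wendy are impossible for the one with sport rowing.
That leaves Lior.

Lior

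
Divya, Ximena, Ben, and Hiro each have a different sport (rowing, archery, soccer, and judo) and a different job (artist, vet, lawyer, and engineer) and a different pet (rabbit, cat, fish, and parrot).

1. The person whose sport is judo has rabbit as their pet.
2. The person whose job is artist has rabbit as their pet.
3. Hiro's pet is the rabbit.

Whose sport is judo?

With clues 1–3, Ben, Divya, and Ximena are impossible for the one with sport judo.
That leaves Hiro.

Hiro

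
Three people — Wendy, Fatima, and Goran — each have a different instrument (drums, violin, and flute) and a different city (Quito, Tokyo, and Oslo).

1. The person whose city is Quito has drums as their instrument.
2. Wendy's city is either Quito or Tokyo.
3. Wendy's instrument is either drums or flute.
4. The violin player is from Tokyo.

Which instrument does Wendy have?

With clues 1–3, violin is impossible for Wendy's instrument.
With clues 1–4, flute is impossible for Wendy's instrument.
That leaves drums.

drums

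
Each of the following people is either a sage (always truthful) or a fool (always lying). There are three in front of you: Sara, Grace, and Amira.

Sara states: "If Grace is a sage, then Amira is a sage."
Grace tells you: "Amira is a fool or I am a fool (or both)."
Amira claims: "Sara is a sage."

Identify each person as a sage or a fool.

Sara: fool, Grace: sage, Amira: fool

Consider Sara. Suppose Sara is a sage.
Then no assignment of the remaining roles makes every statement match its speaker's type — contradiction.
So Sara is a fool.
With that fixed, Amira's statement is false, so Amira is a fool.
With that fixed, Grace's statement is true, so Grace is a sage.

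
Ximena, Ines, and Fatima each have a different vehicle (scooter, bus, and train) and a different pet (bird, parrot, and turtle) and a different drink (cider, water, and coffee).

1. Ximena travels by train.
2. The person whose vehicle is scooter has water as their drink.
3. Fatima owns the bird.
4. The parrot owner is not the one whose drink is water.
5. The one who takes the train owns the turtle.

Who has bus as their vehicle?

Ines

Clue 1 rules out Ximena for the one with vehicle bus.
With clues 1–5, Fatima is impossible for the one with vehicle bus.
That leaves Ines.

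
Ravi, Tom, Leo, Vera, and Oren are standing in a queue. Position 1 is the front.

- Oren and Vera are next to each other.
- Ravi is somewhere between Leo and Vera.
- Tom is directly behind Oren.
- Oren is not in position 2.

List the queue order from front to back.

From clues 1–2: Ravi is in {2,3,4}.
From clues 1–3: Ravi is in {2,4}.
From clues 1–4: Leo → position 1, Ravi → position 2, Vera → position 3, Oren → position 4, Tom → position 5.

Leo, Ravi, Vera, Oren, Tom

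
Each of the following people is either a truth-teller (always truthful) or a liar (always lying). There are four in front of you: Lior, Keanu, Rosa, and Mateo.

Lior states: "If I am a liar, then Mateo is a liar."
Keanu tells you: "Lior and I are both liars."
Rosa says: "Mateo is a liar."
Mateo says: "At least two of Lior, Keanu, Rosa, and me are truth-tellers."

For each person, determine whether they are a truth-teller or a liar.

Lior: truth-teller, Keanu: liar, Rosa: liar, Mateo: truth-teller

Consider Lior. Suppose Lior is a liar.
Then whichever role Keanu has, Keanu's statement has the wrong truth value — contradiction.
So Lior is a truth-teller.
With that fixed, Keanu's statement is false, so Keanu is a liar.
Consider Rosa. Suppose Rosa is a truth-teller.
Then no assignment of the remaining roles makes every statement match its speaker's type — contradiction.
So Rosa is a liar.
Consider Mateo. Suppose Mateo is a liar.
Then Rosa's statement comes out true, contradicting Rosa being a liar.
So Mateo is a truth-teller.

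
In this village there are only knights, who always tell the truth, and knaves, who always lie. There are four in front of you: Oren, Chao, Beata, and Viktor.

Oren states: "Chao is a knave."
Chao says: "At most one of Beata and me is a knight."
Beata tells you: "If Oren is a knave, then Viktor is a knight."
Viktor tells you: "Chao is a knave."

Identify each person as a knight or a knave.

Oren: knave, Chao: knight, Beata: knave, Viktor: knave

Consider Oren. Suppose Oren is a knight.
Then no assignment of the remaining roles makes every statement match its speaker's type — contradiction.
So Oren is a knave.
Consider Chao. Suppose Chao is a knave.
Then Oren's statement comes out true, contradicting Oren being a knave.
So Chao is a knight.
With that fixed, Viktor's statement is false, so Viktor is a knave.
With that fixed, Beata's statement is false, so Beata is a knave.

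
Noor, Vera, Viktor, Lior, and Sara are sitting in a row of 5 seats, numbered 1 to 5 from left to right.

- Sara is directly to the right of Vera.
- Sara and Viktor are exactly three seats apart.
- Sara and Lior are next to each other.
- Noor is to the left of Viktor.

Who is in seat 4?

With clues 1–2, Viktor is ruled out for seat 4.
With clues 1–3, Lior and Vera are ruled out for seat 4.
With clues 1–4, Sara is ruled out for seat 4.
So seat 4 is Noor.

Noor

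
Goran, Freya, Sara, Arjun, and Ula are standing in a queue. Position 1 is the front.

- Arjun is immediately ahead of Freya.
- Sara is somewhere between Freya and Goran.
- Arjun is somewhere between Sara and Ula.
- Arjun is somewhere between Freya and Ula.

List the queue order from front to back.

Ula, Arjun, Freya, Sara, Goran

From clue 1: Freya is in {2,3,4,5}.
From clues 1–2: Sara is in {2,3,4}.
From clues 1–3: Goran is in {1,5}.
From clues 1–4: Ula → position 1, Arjun → position 2, Freya → position 3, Sara → position 4, Goran → position 5.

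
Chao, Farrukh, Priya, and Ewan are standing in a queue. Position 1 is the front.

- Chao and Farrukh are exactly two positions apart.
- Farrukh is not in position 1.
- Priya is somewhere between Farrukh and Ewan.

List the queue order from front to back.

From clues 1–2: Chao is in {1,2,4}.
From clues 1–3: Ewan → position 1, Chao → position 2, Priya → position 3, Farrukh → position 4.

Ewan, Chao, Priya, Farrukh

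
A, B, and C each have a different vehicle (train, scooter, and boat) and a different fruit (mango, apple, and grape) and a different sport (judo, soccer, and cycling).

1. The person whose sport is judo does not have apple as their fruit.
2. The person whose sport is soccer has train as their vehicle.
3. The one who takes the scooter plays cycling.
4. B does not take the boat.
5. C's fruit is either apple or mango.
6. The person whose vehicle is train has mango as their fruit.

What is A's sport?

judo

With clues 1–6, cycling and soccer are impossible for A's sport.
That leaves judo.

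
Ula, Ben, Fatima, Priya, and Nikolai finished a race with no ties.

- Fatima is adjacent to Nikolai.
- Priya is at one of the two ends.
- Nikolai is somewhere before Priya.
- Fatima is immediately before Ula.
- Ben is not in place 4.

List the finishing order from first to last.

From clues 1–2: Priya is in {1,5}.
From clues 1–3: Priya → place 5.
From clues 1–4: Ula is in {3,4}.
From clues 1–5: Ben → place 1, Nikolai → place 2, Fatima → place 3, Ula → place 4.

Ben, Nikolai, Fatima, Ula, Priya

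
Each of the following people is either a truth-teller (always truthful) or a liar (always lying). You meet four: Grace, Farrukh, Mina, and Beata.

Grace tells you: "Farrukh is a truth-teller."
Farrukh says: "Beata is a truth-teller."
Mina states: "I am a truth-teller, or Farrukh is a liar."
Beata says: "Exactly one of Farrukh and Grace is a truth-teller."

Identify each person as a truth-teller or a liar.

Grace: liar, Farrukh: liar, Mina: truth-teller, Beata: liar

Consider Grace. Suppose Grace is a truth-teller.
Then no assignment of the remaining roles makes every statement match its speaker's type — contradiction.
So Grace is a liar.
Consider Farrukh. Suppose Farrukh is a truth-teller.
Then Grace's statement comes out true, contradicting Grace being a liar.
So Farrukh is a liar.
With that fixed, Mina's statement is true, so Mina is a truth-teller.
With that fixed, Beata's statement is false, so Beata is a liar.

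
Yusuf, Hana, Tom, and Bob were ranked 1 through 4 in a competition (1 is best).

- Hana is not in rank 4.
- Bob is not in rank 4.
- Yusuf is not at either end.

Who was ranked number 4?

With clue 1, Hana is ruled out for rank 4.
With clues 1–2, Bob is ruled out for rank 4.
With clues 1–3, Yusuf is ruled out for rank 4.
So rank 4 is Tom.

Tom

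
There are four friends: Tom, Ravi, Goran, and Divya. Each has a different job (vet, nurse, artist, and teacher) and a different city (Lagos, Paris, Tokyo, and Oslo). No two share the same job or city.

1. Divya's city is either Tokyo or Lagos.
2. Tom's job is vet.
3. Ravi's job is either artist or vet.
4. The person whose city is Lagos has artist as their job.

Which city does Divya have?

Tokyo

Clue 1 rules out Oslo and Paris for Divya's city.
With clues 1–4, Lagos is impossible for Divya's city.
That leaves Tokyo.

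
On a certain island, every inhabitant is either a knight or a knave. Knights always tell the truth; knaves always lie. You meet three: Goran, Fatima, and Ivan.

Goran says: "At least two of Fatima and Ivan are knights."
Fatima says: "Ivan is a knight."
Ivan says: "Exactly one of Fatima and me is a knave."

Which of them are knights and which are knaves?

Consider Goran. Suppose Goran is a knight.
Then no assignment of the remaining roles makes every statement match its speaker's type — contradiction.
So Goran is a knave.
Consider Fatima. Suppose Fatima is a knight.
Then whichever role Ivan has, Ivan's statement has the wrong truth value — contradiction.
So Fatima is a knave.
Consider Ivan. Suppose Ivan is a knight.
Then Fatima's statement comes out true, contradicting Fatima being a knave.
So Ivan is a knave.

Goran: knave, Fatima: knave, Ivan: knave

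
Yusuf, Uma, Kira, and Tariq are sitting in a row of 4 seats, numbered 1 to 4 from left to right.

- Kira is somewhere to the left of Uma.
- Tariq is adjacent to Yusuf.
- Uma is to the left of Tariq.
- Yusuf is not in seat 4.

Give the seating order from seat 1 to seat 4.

From clue 1: Uma is in {2,3,4}.
From clues 1–2: Uma is in {2,4}.
From clues 1–3: Kira → seat 1, Uma → seat 2.
From clues 1–4: Yusuf → seat 3, Tariq → seat 4.

Kira, Uma, Yusuf, Tariq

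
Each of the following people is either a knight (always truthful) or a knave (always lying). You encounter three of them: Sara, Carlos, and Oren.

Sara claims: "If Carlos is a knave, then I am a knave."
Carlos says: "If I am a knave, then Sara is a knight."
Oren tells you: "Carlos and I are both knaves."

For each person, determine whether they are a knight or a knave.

Consider Sara. Suppose Sara is a knave.
Then Sara's own statement would have to be false, but it can't be — contradiction.
So Sara is a knight.
With that fixed, Carlos's statement is true, so Carlos is a knight.
With that fixed, Oren's statement is false, so Oren is a knave.

Sara: knight, Carlos: knight, Oren: knave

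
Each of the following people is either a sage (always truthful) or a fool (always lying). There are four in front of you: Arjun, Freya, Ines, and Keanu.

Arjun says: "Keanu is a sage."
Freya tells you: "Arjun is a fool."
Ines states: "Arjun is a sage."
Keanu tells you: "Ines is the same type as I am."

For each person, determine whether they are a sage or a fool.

Consider Arjun. Suppose Arjun is a fool.
Then no assignment of the remaining roles makes every statement match its speaker's type — contradiction.
So Arjun is a sage.
With that fixed, Freya's statement is false, so Freya is a fool.
With that fixed, Ines's statement is true, so Ines is a sage.
Consider Keanu. Suppose Keanu is a fool.
Then Arjun's statement comes out false, contradicting Arjun being a sage.
So Keanu is a sage.

Arjun: sage, Freya: fool, Ines: sage, Keanu: sage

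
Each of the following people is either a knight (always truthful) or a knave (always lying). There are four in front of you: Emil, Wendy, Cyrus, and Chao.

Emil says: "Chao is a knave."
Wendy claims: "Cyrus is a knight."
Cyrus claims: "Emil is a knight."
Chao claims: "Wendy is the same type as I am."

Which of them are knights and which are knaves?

Emil: knight, Wendy: knight, Cyrus: knight, Chao: knave

Consider Emil. Suppose Emil is a knave.
Then no assignment of the remaining roles makes every statement match its speaker's type — contradiction.
So Emil is a knight.
With that fixed, Cyrus's statement is true, so Cyrus is a knight.
With that fixed, Wendy's statement is true, so Wendy is a knight.
Consider Chao. Suppose Chao is a knight.
Then Emil's statement comes out false, contradicting Emil being a knight.
So Chao is a knave.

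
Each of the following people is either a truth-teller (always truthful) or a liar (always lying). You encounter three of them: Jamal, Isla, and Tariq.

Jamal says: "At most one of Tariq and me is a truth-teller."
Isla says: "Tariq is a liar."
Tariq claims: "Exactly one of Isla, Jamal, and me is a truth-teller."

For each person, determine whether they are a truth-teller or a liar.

Jamal: truth-teller, Isla: truth-teller, Tariq: liar

Consider Jamal. Suppose Jamal is a liar.
Then Jamal's own statement would have to be false, but it can't be — contradiction.
So Jamal is a truth-teller.
Consider Isla. Suppose Isla is a liar.
Then whichever role Tariq has, Tariq's statement has the wrong truth value — contradiction.
So Isla is a truth-teller.
With that fixed, Tariq's statement is false, so Tariq is a liar.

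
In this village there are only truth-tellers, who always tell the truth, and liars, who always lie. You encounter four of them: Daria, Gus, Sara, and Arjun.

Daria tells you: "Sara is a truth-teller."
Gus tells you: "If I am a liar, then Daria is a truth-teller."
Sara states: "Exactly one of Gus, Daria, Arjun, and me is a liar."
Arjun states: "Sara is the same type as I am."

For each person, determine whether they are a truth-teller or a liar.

Consider Daria. Suppose Daria is a liar.
Then no assignment of the remaining roles makes every statement match its speaker's type — contradiction.
So Daria is a truth-teller.
With that fixed, Gus's statement is true, so Gus is a truth-teller.
Consider Sara. Suppose Sara is a liar.
Then Daria's statement comes out false, contradicting Daria being a truth-teller.
So Sara is a truth-teller.
Consider Arjun. Suppose Arjun is a truth-teller.
Then Sara's statement comes out false, contradicting Sara being a truth-teller.
So Arjun is a liar.

Daria: truth-teller, Gus: truth-teller, Sara: truth-teller, Arjun: liar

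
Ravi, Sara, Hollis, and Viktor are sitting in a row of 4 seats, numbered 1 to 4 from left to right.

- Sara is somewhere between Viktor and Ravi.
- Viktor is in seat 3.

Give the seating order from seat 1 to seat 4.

From clue 1: Sara is in {2,3}.
From clues 1–2: Ravi → seat 1, Sara → seat 2, Viktor → seat 3, Hollis → seat 4.

Ravi, Sara, Viktor, Hollis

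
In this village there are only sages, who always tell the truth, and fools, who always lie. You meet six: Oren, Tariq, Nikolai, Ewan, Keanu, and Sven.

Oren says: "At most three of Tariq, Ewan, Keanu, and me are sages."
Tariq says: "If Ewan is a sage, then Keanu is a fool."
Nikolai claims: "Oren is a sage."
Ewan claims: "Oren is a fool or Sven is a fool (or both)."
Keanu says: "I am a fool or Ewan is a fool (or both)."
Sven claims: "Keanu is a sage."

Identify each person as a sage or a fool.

Oren: sage, Tariq: sage, Nikolai: sage, Ewan: fool, Keanu: sage, Sven: sage

Consider Oren. Suppose Oren is a fool.
Then Oren's own statement would have to be false, but it can't be — contradiction.
So Oren is a sage.
With that fixed, Nikolai's statement is true, so Nikolai is a sage.
Consider Tariq. Suppose Tariq is a fool.
Then no assignment of the remaining roles makes every statement match its speaker's type — contradiction.
So Tariq is a sage.
Consider Ewan. Suppose Ewan is a sage.
Then whichever role Keanu has, Keanu's statement has the wrong truth value — contradiction.
So Ewan is a fool.
With that fixed, Keanu's statement is true, so Keanu is a sage.
With that fixed, Sven's statement is true, so Sven is a sage.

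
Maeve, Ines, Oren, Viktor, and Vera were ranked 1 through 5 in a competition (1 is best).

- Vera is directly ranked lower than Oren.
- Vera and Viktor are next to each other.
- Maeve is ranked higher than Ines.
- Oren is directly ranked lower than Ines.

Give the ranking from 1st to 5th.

From clue 1: Oren is in {1,2,3,4}.
From clues 1–2: Oren is in {1,2,3}.
From clues 1–3: Maeve is in {1,4}.
From clues 1–4: Maeve → rank 1, Ines → rank 2, Oren → rank 3, Vera → rank 4, Viktor → rank 5.

Maeve, Ines, Oren, Vera, Viktor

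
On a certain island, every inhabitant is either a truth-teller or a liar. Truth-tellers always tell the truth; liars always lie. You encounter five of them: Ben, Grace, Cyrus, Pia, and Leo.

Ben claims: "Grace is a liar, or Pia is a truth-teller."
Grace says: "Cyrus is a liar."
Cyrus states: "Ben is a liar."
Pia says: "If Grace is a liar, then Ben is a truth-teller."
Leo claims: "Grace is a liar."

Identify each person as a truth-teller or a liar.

Ben: truth-teller, Grace: truth-teller, Cyrus: liar, Pia: truth-teller, Leo: liar

Consider Ben. Suppose Ben is a liar.
Then no assignment of the remaining roles makes every statement match its speaker's type — contradiction.
So Ben is a truth-teller.
With that fixed, Cyrus's statement is false, so Cyrus is a liar.
With that fixed, Pia's statement is true, so Pia is a truth-teller.
With that fixed, Grace's statement is true, so Grace is a truth-teller.
With that fixed, Leo's statement is false, so Leo is a liar.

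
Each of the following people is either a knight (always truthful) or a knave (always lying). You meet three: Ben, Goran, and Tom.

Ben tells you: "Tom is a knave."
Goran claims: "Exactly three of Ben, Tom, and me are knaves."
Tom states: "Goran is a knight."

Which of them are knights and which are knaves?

Ben: knight, Goran: knave, Tom: knave

Consider Ben. Suppose Ben is a knave.
Then no assignment of the remaining roles makes every statement match its speaker's type — contradiction.
So Ben is a knight.
With that fixed, Goran's statement is false, so Goran is a knave.
With that fixed, Tom's statement is false, so Tom is a knave.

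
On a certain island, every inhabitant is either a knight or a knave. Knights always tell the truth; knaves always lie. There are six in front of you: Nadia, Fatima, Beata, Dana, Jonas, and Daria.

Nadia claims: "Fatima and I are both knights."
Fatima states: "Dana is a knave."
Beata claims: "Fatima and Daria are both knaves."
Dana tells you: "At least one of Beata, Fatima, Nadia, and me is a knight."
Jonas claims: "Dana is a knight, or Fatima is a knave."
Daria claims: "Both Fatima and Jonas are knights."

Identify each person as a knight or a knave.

Nadia: knave, Fatima: knave, Beata: knight, Dana: knight, Jonas: knight, Daria: knave

Consider Nadia. Suppose Nadia is a knight.
Then no assignment of the remaining roles makes every statement match its speaker's type — contradiction.
So Nadia is a knave.
Consider Fatima. Suppose Fatima is a knight.
Then no assignment of the remaining roles makes every statement match its speaker's type — contradiction.
So Fatima is a knave.
With that fixed, Jonas's statement is true, so Jonas is a knight.
With that fixed, Daria's statement is false, so Daria is a knave.
With that fixed, Beata's statement is true, so Beata is a knight.
With that fixed, Dana's statement is true, so Dana is a knight.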